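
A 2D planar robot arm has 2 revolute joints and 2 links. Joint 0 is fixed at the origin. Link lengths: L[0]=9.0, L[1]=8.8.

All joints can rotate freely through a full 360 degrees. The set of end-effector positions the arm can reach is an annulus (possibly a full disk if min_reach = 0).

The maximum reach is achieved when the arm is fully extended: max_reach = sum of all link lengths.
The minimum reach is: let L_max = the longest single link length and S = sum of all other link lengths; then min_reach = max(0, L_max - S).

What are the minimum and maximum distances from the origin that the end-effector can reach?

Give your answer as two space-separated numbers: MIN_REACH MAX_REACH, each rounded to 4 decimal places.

Link lengths: [9.0, 8.8]
max_reach = 9 + 8.8 = 17.8
L_max = max([9.0, 8.8]) = 9
S (sum of others) = 17.8 - 9 = 8.8
min_reach = max(0, 9 - 8.8) = max(0, 0.2) = 0.2

Answer: 0.2000 17.8000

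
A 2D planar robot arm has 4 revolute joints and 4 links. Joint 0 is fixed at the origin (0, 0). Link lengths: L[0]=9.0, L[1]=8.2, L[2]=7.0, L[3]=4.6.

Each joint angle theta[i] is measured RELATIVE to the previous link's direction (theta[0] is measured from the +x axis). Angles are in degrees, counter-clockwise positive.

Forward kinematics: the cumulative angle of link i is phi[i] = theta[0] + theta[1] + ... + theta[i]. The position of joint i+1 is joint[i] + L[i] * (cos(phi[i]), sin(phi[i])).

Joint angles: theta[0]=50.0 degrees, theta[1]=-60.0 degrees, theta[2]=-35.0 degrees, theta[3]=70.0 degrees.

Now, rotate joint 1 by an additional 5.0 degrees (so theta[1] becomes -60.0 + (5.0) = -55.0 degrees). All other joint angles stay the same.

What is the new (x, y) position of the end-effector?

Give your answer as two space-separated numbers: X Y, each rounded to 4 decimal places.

joint[0] = (0.0000, 0.0000)  (base)
link 0: phi[0] = 50 = 50 deg
  cos(50 deg) = 0.6428, sin(50 deg) = 0.7660
  joint[1] = (0.0000, 0.0000) + 9 * (0.6428, 0.7660) = (0.0000 + 5.7851, 0.0000 + 6.8944) = (5.7851, 6.8944)
link 1: phi[1] = 50 + -55 = -5 deg
  cos(-5 deg) = 0.9962, sin(-5 deg) = -0.0872
  joint[2] = (5.7851, 6.8944) + 8.2 * (0.9962, -0.0872) = (5.7851 + 8.1688, 6.8944 + -0.7147) = (13.9539, 6.1797)
link 2: phi[2] = 50 + -55 + -35 = -40 deg
  cos(-40 deg) = 0.7660, sin(-40 deg) = -0.6428
  joint[3] = (13.9539, 6.1797) + 7 * (0.7660, -0.6428) = (13.9539 + 5.3623, 6.1797 + -4.4995) = (19.3162, 1.6802)
link 3: phi[3] = 50 + -55 + -35 + 70 = 30 deg
  cos(30 deg) = 0.8660, sin(30 deg) = 0.5000
  joint[4] = (19.3162, 1.6802) + 4.6 * (0.8660, 0.5000) = (19.3162 + 3.9837, 1.6802 + 2.3000) = (23.2999, 3.9802)
End effector: (23.2999, 3.9802)

Answer: 23.2999 3.9802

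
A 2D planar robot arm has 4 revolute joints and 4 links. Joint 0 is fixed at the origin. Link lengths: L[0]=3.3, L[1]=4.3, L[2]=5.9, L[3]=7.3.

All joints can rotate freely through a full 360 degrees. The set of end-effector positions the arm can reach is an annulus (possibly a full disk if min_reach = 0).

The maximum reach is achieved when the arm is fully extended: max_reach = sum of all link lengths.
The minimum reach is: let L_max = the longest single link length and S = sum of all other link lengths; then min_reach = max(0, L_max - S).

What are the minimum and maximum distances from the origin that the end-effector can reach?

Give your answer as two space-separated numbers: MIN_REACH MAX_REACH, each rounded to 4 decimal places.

Link lengths: [3.3, 4.3, 5.9, 7.3]
max_reach = 3.3 + 4.3 + 5.9 + 7.3 = 20.8
L_max = max([3.3, 4.3, 5.9, 7.3]) = 7.3
S (sum of others) = 20.8 - 7.3 = 13.5
min_reach = max(0, 7.3 - 13.5) = max(0, -6.2) = 0

Answer: 0.0000 20.8000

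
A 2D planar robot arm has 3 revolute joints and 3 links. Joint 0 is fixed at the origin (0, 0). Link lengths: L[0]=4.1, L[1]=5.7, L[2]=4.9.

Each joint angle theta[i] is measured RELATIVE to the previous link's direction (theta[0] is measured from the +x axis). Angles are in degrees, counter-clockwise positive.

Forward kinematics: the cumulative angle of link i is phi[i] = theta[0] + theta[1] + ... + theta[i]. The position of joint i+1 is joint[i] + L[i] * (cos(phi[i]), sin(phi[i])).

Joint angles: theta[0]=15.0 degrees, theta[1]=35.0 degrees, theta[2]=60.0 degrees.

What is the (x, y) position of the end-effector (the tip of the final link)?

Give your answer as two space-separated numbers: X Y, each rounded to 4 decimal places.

joint[0] = (0.0000, 0.0000)  (base)
link 0: phi[0] = 15 = 15 deg
  cos(15 deg) = 0.9659, sin(15 deg) = 0.2588
  joint[1] = (0.0000, 0.0000) + 4.1 * (0.9659, 0.2588) = (0.0000 + 3.9603, 0.0000 + 1.0612) = (3.9603, 1.0612)
link 1: phi[1] = 15 + 35 = 50 deg
  cos(50 deg) = 0.6428, sin(50 deg) = 0.7660
  joint[2] = (3.9603, 1.0612) + 5.7 * (0.6428, 0.7660) = (3.9603 + 3.6639, 1.0612 + 4.3665) = (7.6242, 5.4276)
link 2: phi[2] = 15 + 35 + 60 = 110 deg
  cos(110 deg) = -0.3420, sin(110 deg) = 0.9397
  joint[3] = (7.6242, 5.4276) + 4.9 * (-0.3420, 0.9397) = (7.6242 + -1.6759, 5.4276 + 4.6045) = (5.9483, 10.0321)
End effector: (5.9483, 10.0321)

Answer: 5.9483 10.0321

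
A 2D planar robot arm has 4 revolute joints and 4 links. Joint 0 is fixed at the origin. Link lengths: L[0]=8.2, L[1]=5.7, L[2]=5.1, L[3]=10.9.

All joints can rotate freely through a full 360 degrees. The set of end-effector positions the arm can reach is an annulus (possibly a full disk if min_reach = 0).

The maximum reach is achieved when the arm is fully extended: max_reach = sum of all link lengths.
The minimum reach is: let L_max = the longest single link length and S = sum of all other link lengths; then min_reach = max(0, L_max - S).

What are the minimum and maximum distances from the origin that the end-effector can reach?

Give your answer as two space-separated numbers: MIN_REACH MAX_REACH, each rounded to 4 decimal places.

Link lengths: [8.2, 5.7, 5.1, 10.9]
max_reach = 8.2 + 5.7 + 5.1 + 10.9 = 29.9
L_max = max([8.2, 5.7, 5.1, 10.9]) = 10.9
S (sum of others) = 29.9 - 10.9 = 19
min_reach = max(0, 10.9 - 19) = max(0, -8.1) = 0

Answer: 0.0000 29.9000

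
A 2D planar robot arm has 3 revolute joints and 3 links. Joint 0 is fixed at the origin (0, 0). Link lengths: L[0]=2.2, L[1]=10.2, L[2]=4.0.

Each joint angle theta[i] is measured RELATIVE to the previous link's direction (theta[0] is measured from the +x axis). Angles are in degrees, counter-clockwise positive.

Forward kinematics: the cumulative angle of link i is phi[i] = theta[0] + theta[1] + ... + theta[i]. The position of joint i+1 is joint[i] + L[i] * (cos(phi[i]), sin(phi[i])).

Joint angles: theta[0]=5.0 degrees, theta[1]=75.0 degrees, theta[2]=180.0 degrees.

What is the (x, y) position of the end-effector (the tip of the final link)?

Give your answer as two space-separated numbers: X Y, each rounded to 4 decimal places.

joint[0] = (0.0000, 0.0000)  (base)
link 0: phi[0] = 5 = 5 deg
  cos(5 deg) = 0.9962, sin(5 deg) = 0.0872
  joint[1] = (0.0000, 0.0000) + 2.2 * (0.9962, 0.0872) = (0.0000 + 2.1916, 0.0000 + 0.1917) = (2.1916, 0.1917)
link 1: phi[1] = 5 + 75 = 80 deg
  cos(80 deg) = 0.1736, sin(80 deg) = 0.9848
  joint[2] = (2.1916, 0.1917) + 10.2 * (0.1736, 0.9848) = (2.1916 + 1.7712, 0.1917 + 10.0450) = (3.9628, 10.2368)
link 2: phi[2] = 5 + 75 + 180 = 260 deg
  cos(260 deg) = -0.1736, sin(260 deg) = -0.9848
  joint[3] = (3.9628, 10.2368) + 4 * (-0.1736, -0.9848) = (3.9628 + -0.6946, 10.2368 + -3.9392) = (3.2682, 6.2976)
End effector: (3.2682, 6.2976)

Answer: 3.2682 6.2976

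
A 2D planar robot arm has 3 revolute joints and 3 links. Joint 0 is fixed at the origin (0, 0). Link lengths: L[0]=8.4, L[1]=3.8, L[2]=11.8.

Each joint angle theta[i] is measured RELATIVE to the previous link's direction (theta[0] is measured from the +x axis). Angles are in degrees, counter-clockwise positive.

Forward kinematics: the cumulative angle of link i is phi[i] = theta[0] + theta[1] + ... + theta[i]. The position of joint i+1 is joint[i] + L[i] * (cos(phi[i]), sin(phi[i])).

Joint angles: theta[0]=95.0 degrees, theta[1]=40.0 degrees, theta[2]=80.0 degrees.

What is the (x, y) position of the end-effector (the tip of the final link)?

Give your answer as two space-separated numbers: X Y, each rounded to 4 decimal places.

joint[0] = (0.0000, 0.0000)  (base)
link 0: phi[0] = 95 = 95 deg
  cos(95 deg) = -0.0872, sin(95 deg) = 0.9962
  joint[1] = (0.0000, 0.0000) + 8.4 * (-0.0872, 0.9962) = (0.0000 + -0.7321, 0.0000 + 8.3680) = (-0.7321, 8.3680)
link 1: phi[1] = 95 + 40 = 135 deg
  cos(135 deg) = -0.7071, sin(135 deg) = 0.7071
  joint[2] = (-0.7321, 8.3680) + 3.8 * (-0.7071, 0.7071) = (-0.7321 + -2.6870, 8.3680 + 2.6870) = (-3.4191, 11.0550)
link 2: phi[2] = 95 + 40 + 80 = 215 deg
  cos(215 deg) = -0.8192, sin(215 deg) = -0.5736
  joint[3] = (-3.4191, 11.0550) + 11.8 * (-0.8192, -0.5736) = (-3.4191 + -9.6660, 11.0550 + -6.7682) = (-13.0851, 4.2868)
End effector: (-13.0851, 4.2868)

Answer: -13.0851 4.2868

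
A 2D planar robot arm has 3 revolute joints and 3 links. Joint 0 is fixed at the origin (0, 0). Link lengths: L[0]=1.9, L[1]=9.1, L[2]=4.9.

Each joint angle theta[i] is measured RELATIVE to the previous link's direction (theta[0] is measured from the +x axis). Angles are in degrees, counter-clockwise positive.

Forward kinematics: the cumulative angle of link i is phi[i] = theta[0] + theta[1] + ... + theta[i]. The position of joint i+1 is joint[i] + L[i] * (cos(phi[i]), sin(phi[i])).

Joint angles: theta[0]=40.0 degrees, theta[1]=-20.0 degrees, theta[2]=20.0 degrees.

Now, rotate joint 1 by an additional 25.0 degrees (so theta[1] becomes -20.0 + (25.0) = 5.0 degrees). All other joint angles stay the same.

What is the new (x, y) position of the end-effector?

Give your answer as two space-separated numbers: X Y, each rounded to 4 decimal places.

Answer: 9.9610 12.0969

Derivation:
joint[0] = (0.0000, 0.0000)  (base)
link 0: phi[0] = 40 = 40 deg
  cos(40 deg) = 0.7660, sin(40 deg) = 0.6428
  joint[1] = (0.0000, 0.0000) + 1.9 * (0.7660, 0.6428) = (0.0000 + 1.4555, 0.0000 + 1.2213) = (1.4555, 1.2213)
link 1: phi[1] = 40 + 5 = 45 deg
  cos(45 deg) = 0.7071, sin(45 deg) = 0.7071
  joint[2] = (1.4555, 1.2213) + 9.1 * (0.7071, 0.7071) = (1.4555 + 6.4347, 1.2213 + 6.4347) = (7.8902, 7.6560)
link 2: phi[2] = 40 + 5 + 20 = 65 deg
  cos(65 deg) = 0.4226, sin(65 deg) = 0.9063
  joint[3] = (7.8902, 7.6560) + 4.9 * (0.4226, 0.9063) = (7.8902 + 2.0708, 7.6560 + 4.4409) = (9.9610, 12.0969)
End effector: (9.9610, 12.0969)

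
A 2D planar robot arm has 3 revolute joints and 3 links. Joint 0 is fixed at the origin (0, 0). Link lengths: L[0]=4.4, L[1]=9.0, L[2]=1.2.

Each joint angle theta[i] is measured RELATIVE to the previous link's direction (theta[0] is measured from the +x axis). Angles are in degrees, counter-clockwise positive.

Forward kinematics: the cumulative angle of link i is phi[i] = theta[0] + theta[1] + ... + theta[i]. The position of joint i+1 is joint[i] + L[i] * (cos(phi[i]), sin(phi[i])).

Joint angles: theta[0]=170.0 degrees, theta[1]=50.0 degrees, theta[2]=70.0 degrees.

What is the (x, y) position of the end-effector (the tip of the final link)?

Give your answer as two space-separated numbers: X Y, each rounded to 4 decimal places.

Answer: -10.8171 -6.1487

Derivation:
joint[0] = (0.0000, 0.0000)  (base)
link 0: phi[0] = 170 = 170 deg
  cos(170 deg) = -0.9848, sin(170 deg) = 0.1736
  joint[1] = (0.0000, 0.0000) + 4.4 * (-0.9848, 0.1736) = (0.0000 + -4.3332, 0.0000 + 0.7641) = (-4.3332, 0.7641)
link 1: phi[1] = 170 + 50 = 220 deg
  cos(220 deg) = -0.7660, sin(220 deg) = -0.6428
  joint[2] = (-4.3332, 0.7641) + 9 * (-0.7660, -0.6428) = (-4.3332 + -6.8944, 0.7641 + -5.7851) = (-11.2276, -5.0210)
link 2: phi[2] = 170 + 50 + 70 = 290 deg
  cos(290 deg) = 0.3420, sin(290 deg) = -0.9397
  joint[3] = (-11.2276, -5.0210) + 1.2 * (0.3420, -0.9397) = (-11.2276 + 0.4104, -5.0210 + -1.1276) = (-10.8171, -6.1487)
End effector: (-10.8171, -6.1487)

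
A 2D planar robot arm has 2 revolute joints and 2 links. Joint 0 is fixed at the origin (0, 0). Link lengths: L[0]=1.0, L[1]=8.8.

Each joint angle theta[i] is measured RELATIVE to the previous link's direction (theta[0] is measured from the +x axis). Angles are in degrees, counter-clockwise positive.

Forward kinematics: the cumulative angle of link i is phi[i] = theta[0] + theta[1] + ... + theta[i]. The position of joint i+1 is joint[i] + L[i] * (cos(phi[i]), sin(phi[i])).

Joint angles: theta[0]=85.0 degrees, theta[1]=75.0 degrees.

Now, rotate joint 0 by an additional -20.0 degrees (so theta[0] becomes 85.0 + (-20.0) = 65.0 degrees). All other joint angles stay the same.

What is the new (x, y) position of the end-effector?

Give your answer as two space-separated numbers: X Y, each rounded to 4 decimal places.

Answer: -6.3186 6.5628

Derivation:
joint[0] = (0.0000, 0.0000)  (base)
link 0: phi[0] = 65 = 65 deg
  cos(65 deg) = 0.4226, sin(65 deg) = 0.9063
  joint[1] = (0.0000, 0.0000) + 1 * (0.4226, 0.9063) = (0.0000 + 0.4226, 0.0000 + 0.9063) = (0.4226, 0.9063)
link 1: phi[1] = 65 + 75 = 140 deg
  cos(140 deg) = -0.7660, sin(140 deg) = 0.6428
  joint[2] = (0.4226, 0.9063) + 8.8 * (-0.7660, 0.6428) = (0.4226 + -6.7412, 0.9063 + 5.6565) = (-6.3186, 6.5628)
End effector: (-6.3186, 6.5628)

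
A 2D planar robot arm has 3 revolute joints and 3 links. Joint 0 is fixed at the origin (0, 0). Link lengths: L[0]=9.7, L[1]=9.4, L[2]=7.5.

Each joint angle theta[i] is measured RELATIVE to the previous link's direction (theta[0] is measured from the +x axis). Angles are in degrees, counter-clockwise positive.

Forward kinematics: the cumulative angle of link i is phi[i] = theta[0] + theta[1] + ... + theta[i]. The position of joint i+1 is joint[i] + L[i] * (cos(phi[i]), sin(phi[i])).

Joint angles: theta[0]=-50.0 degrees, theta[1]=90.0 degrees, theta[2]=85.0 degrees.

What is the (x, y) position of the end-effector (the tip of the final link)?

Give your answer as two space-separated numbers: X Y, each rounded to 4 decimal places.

Answer: 9.1340 4.7552

Derivation:
joint[0] = (0.0000, 0.0000)  (base)
link 0: phi[0] = -50 = -50 deg
  cos(-50 deg) = 0.6428, sin(-50 deg) = -0.7660
  joint[1] = (0.0000, 0.0000) + 9.7 * (0.6428, -0.7660) = (0.0000 + 6.2350, 0.0000 + -7.4306) = (6.2350, -7.4306)
link 1: phi[1] = -50 + 90 = 40 deg
  cos(40 deg) = 0.7660, sin(40 deg) = 0.6428
  joint[2] = (6.2350, -7.4306) + 9.4 * (0.7660, 0.6428) = (6.2350 + 7.2008, -7.4306 + 6.0422) = (13.4359, -1.3884)
link 2: phi[2] = -50 + 90 + 85 = 125 deg
  cos(125 deg) = -0.5736, sin(125 deg) = 0.8192
  joint[3] = (13.4359, -1.3884) + 7.5 * (-0.5736, 0.8192) = (13.4359 + -4.3018, -1.3884 + 6.1436) = (9.1340, 4.7552)
End effector: (9.1340, 4.7552)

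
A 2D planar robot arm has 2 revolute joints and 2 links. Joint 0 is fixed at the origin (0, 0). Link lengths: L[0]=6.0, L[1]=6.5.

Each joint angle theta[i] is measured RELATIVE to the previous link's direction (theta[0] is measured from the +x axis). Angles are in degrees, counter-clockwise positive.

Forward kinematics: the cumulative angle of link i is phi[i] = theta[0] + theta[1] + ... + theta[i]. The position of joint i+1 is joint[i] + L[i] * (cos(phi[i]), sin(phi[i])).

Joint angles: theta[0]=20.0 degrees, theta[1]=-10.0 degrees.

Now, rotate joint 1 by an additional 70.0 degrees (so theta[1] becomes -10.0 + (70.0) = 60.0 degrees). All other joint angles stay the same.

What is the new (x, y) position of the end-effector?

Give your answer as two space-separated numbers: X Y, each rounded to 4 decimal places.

joint[0] = (0.0000, 0.0000)  (base)
link 0: phi[0] = 20 = 20 deg
  cos(20 deg) = 0.9397, sin(20 deg) = 0.3420
  joint[1] = (0.0000, 0.0000) + 6 * (0.9397, 0.3420) = (0.0000 + 5.6382, 0.0000 + 2.0521) = (5.6382, 2.0521)
link 1: phi[1] = 20 + 60 = 80 deg
  cos(80 deg) = 0.1736, sin(80 deg) = 0.9848
  joint[2] = (5.6382, 2.0521) + 6.5 * (0.1736, 0.9848) = (5.6382 + 1.1287, 2.0521 + 6.4013) = (6.7669, 8.4534)
End effector: (6.7669, 8.4534)

Answer: 6.7669 8.4534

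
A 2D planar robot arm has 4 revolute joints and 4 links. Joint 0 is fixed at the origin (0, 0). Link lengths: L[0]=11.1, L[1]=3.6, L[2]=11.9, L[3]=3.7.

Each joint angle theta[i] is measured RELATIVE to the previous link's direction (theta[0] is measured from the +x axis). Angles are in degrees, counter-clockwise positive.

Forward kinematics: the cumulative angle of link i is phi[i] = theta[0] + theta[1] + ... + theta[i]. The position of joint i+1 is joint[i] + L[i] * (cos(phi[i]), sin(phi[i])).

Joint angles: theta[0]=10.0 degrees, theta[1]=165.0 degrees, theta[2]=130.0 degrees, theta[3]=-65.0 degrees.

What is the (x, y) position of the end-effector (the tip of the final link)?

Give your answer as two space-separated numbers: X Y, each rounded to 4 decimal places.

joint[0] = (0.0000, 0.0000)  (base)
link 0: phi[0] = 10 = 10 deg
  cos(10 deg) = 0.9848, sin(10 deg) = 0.1736
  joint[1] = (0.0000, 0.0000) + 11.1 * (0.9848, 0.1736) = (0.0000 + 10.9314, 0.0000 + 1.9275) = (10.9314, 1.9275)
link 1: phi[1] = 10 + 165 = 175 deg
  cos(175 deg) = -0.9962, sin(175 deg) = 0.0872
  joint[2] = (10.9314, 1.9275) + 3.6 * (-0.9962, 0.0872) = (10.9314 + -3.5863, 1.9275 + 0.3138) = (7.3451, 2.2413)
link 2: phi[2] = 10 + 165 + 130 = 305 deg
  cos(305 deg) = 0.5736, sin(305 deg) = -0.8192
  joint[3] = (7.3451, 2.2413) + 11.9 * (0.5736, -0.8192) = (7.3451 + 6.8256, 2.2413 + -9.7479) = (14.1706, -7.5067)
link 3: phi[3] = 10 + 165 + 130 + -65 = 240 deg
  cos(240 deg) = -0.5000, sin(240 deg) = -0.8660
  joint[4] = (14.1706, -7.5067) + 3.7 * (-0.5000, -0.8660) = (14.1706 + -1.8500, -7.5067 + -3.2043) = (12.3206, -10.7109)
End effector: (12.3206, -10.7109)

Answer: 12.3206 -10.7109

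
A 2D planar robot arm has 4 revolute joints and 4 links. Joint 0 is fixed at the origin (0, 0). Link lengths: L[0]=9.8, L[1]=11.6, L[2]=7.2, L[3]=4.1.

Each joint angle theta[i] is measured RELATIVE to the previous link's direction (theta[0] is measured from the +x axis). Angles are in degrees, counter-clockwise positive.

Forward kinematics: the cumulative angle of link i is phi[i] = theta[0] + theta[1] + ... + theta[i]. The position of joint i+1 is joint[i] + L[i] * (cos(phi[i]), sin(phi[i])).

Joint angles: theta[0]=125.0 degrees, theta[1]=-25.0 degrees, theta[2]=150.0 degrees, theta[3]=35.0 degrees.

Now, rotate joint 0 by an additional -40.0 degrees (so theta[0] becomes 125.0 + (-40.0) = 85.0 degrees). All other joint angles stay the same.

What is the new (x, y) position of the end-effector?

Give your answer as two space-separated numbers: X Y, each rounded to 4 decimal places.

joint[0] = (0.0000, 0.0000)  (base)
link 0: phi[0] = 85 = 85 deg
  cos(85 deg) = 0.0872, sin(85 deg) = 0.9962
  joint[1] = (0.0000, 0.0000) + 9.8 * (0.0872, 0.9962) = (0.0000 + 0.8541, 0.0000 + 9.7627) = (0.8541, 9.7627)
link 1: phi[1] = 85 + -25 = 60 deg
  cos(60 deg) = 0.5000, sin(60 deg) = 0.8660
  joint[2] = (0.8541, 9.7627) + 11.6 * (0.5000, 0.8660) = (0.8541 + 5.8000, 9.7627 + 10.0459) = (6.6541, 19.8086)
link 2: phi[2] = 85 + -25 + 150 = 210 deg
  cos(210 deg) = -0.8660, sin(210 deg) = -0.5000
  joint[3] = (6.6541, 19.8086) + 7.2 * (-0.8660, -0.5000) = (6.6541 + -6.2354, 19.8086 + -3.6000) = (0.4187, 16.2086)
link 3: phi[3] = 85 + -25 + 150 + 35 = 245 deg
  cos(245 deg) = -0.4226, sin(245 deg) = -0.9063
  joint[4] = (0.4187, 16.2086) + 4.1 * (-0.4226, -0.9063) = (0.4187 + -1.7327, 16.2086 + -3.7159) = (-1.3140, 12.4927)
End effector: (-1.3140, 12.4927)

Answer: -1.3140 12.4927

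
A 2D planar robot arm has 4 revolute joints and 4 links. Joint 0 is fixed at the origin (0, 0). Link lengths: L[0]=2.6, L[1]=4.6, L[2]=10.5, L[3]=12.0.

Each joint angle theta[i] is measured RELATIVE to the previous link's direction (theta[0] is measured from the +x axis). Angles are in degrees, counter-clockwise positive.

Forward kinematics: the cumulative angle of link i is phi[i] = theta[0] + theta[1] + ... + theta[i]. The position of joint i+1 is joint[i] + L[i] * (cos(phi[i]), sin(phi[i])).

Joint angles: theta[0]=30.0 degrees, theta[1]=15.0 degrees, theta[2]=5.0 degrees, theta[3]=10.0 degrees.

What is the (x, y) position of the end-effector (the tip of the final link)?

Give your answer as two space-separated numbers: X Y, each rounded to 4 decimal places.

joint[0] = (0.0000, 0.0000)  (base)
link 0: phi[0] = 30 = 30 deg
  cos(30 deg) = 0.8660, sin(30 deg) = 0.5000
  joint[1] = (0.0000, 0.0000) + 2.6 * (0.8660, 0.5000) = (0.0000 + 2.2517, 0.0000 + 1.3000) = (2.2517, 1.3000)
link 1: phi[1] = 30 + 15 = 45 deg
  cos(45 deg) = 0.7071, sin(45 deg) = 0.7071
  joint[2] = (2.2517, 1.3000) + 4.6 * (0.7071, 0.7071) = (2.2517 + 3.2527, 1.3000 + 3.2527) = (5.5044, 4.5527)
link 2: phi[2] = 30 + 15 + 5 = 50 deg
  cos(50 deg) = 0.6428, sin(50 deg) = 0.7660
  joint[3] = (5.5044, 4.5527) + 10.5 * (0.6428, 0.7660) = (5.5044 + 6.7493, 4.5527 + 8.0435) = (12.2536, 12.5962)
link 3: phi[3] = 30 + 15 + 5 + 10 = 60 deg
  cos(60 deg) = 0.5000, sin(60 deg) = 0.8660
  joint[4] = (12.2536, 12.5962) + 12 * (0.5000, 0.8660) = (12.2536 + 6.0000, 12.5962 + 10.3923) = (18.2536, 22.9885)
End effector: (18.2536, 22.9885)

Answer: 18.2536 22.9885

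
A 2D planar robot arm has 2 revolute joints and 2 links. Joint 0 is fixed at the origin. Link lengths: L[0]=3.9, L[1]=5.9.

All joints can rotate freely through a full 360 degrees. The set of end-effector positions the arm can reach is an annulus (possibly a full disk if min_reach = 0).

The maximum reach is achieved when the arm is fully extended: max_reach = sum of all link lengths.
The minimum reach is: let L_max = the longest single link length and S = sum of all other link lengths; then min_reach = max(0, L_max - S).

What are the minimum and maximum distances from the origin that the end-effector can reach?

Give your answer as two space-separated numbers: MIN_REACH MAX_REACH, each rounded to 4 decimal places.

Link lengths: [3.9, 5.9]
max_reach = 3.9 + 5.9 = 9.8
L_max = max([3.9, 5.9]) = 5.9
S (sum of others) = 9.8 - 5.9 = 3.9
min_reach = max(0, 5.9 - 3.9) = max(0, 2) = 2

Answer: 2.0000 9.8000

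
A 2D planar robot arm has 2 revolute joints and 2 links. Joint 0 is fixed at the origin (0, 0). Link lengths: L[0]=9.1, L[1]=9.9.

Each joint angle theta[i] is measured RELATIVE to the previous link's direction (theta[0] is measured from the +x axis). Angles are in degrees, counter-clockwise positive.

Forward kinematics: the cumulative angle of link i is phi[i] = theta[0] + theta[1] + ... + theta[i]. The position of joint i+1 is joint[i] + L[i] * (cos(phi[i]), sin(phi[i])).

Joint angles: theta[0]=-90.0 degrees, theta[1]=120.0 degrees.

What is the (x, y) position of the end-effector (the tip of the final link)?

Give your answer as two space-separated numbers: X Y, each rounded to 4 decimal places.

joint[0] = (0.0000, 0.0000)  (base)
link 0: phi[0] = -90 = -90 deg
  cos(-90 deg) = 0.0000, sin(-90 deg) = -1.0000
  joint[1] = (0.0000, 0.0000) + 9.1 * (0.0000, -1.0000) = (0.0000 + 0.0000, 0.0000 + -9.1000) = (0.0000, -9.1000)
link 1: phi[1] = -90 + 120 = 30 deg
  cos(30 deg) = 0.8660, sin(30 deg) = 0.5000
  joint[2] = (0.0000, -9.1000) + 9.9 * (0.8660, 0.5000) = (0.0000 + 8.5737, -9.1000 + 4.9500) = (8.5737, -4.1500)
End effector: (8.5737, -4.1500)

Answer: 8.5737 -4.1500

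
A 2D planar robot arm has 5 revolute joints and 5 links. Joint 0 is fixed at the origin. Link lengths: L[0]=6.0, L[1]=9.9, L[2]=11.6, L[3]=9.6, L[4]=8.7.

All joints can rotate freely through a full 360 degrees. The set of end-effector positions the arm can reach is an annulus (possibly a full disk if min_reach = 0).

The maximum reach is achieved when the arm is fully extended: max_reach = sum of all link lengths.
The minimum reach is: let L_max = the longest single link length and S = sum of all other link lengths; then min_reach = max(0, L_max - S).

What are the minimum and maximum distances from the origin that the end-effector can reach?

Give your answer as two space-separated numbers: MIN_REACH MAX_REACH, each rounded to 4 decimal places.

Link lengths: [6.0, 9.9, 11.6, 9.6, 8.7]
max_reach = 6 + 9.9 + 11.6 + 9.6 + 8.7 = 45.8
L_max = max([6.0, 9.9, 11.6, 9.6, 8.7]) = 11.6
S (sum of others) = 45.8 - 11.6 = 34.2
min_reach = max(0, 11.6 - 34.2) = max(0, -22.6) = 0

Answer: 0.0000 45.8000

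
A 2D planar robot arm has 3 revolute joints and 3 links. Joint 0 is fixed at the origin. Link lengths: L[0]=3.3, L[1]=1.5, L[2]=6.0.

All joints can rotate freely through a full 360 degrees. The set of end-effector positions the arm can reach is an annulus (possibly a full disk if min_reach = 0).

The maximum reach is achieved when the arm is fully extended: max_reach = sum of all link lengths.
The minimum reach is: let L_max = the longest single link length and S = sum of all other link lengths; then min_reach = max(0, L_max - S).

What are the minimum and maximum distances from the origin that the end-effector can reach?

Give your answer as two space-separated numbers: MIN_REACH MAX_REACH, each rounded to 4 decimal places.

Answer: 1.2000 10.8000

Derivation:
Link lengths: [3.3, 1.5, 6.0]
max_reach = 3.3 + 1.5 + 6 = 10.8
L_max = max([3.3, 1.5, 6.0]) = 6
S (sum of others) = 10.8 - 6 = 4.8
min_reach = max(0, 6 - 4.8) = max(0, 1.2) = 1.2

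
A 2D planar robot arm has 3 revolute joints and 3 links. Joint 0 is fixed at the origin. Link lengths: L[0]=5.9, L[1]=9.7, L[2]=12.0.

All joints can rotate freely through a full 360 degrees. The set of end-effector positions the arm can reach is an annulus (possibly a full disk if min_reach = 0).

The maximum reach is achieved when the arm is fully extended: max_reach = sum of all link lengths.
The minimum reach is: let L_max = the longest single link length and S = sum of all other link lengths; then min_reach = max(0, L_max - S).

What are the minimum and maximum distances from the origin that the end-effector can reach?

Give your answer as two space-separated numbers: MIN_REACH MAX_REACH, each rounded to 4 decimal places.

Link lengths: [5.9, 9.7, 12.0]
max_reach = 5.9 + 9.7 + 12 = 27.6
L_max = max([5.9, 9.7, 12.0]) = 12
S (sum of others) = 27.6 - 12 = 15.6
min_reach = max(0, 12 - 15.6) = max(0, -3.6) = 0

Answer: 0.0000 27.6000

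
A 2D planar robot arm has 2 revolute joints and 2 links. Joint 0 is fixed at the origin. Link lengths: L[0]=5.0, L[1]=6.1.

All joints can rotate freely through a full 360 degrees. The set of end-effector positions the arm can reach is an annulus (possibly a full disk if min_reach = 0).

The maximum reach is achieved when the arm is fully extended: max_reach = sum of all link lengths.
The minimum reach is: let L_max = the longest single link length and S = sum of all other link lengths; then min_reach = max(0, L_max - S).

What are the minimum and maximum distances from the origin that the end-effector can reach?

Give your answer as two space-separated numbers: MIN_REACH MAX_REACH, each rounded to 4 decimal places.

Answer: 1.1000 11.1000

Derivation:
Link lengths: [5.0, 6.1]
max_reach = 5 + 6.1 = 11.1
L_max = max([5.0, 6.1]) = 6.1
S (sum of others) = 11.1 - 6.1 = 5
min_reach = max(0, 6.1 - 5) = max(0, 1.1) = 1.1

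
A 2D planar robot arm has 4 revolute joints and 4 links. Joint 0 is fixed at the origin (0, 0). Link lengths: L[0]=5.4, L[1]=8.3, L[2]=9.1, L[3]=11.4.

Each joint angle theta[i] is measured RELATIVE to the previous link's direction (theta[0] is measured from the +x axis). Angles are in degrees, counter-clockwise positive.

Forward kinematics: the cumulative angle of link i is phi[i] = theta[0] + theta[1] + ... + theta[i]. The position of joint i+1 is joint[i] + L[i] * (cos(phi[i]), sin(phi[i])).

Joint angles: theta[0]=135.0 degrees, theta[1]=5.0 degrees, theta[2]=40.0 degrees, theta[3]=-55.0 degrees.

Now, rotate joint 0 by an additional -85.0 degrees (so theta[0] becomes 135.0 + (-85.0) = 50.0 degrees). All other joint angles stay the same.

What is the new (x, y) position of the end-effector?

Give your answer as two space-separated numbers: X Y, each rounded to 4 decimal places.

Answer: 16.1715 27.3288

Derivation:
joint[0] = (0.0000, 0.0000)  (base)
link 0: phi[0] = 50 = 50 deg
  cos(50 deg) = 0.6428, sin(50 deg) = 0.7660
  joint[1] = (0.0000, 0.0000) + 5.4 * (0.6428, 0.7660) = (0.0000 + 3.4711, 0.0000 + 4.1366) = (3.4711, 4.1366)
link 1: phi[1] = 50 + 5 = 55 deg
  cos(55 deg) = 0.5736, sin(55 deg) = 0.8192
  joint[2] = (3.4711, 4.1366) + 8.3 * (0.5736, 0.8192) = (3.4711 + 4.7607, 4.1366 + 6.7990) = (8.2317, 10.9356)
link 2: phi[2] = 50 + 5 + 40 = 95 deg
  cos(95 deg) = -0.0872, sin(95 deg) = 0.9962
  joint[3] = (8.2317, 10.9356) + 9.1 * (-0.0872, 0.9962) = (8.2317 + -0.7931, 10.9356 + 9.0654) = (7.4386, 20.0010)
link 3: phi[3] = 50 + 5 + 40 + -55 = 40 deg
  cos(40 deg) = 0.7660, sin(40 deg) = 0.6428
  joint[4] = (7.4386, 20.0010) + 11.4 * (0.7660, 0.6428) = (7.4386 + 8.7329, 20.0010 + 7.3278) = (16.1715, 27.3288)
End effector: (16.1715, 27.3288)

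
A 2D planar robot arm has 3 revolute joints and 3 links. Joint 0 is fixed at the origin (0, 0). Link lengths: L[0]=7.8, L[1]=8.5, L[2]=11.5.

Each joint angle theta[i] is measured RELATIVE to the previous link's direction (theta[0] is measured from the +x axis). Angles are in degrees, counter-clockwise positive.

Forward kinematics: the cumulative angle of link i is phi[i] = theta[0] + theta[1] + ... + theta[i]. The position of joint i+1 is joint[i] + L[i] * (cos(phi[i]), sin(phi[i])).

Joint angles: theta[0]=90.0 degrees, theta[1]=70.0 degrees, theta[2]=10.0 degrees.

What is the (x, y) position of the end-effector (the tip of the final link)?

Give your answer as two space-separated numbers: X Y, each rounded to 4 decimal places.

Answer: -19.3127 12.7041

Derivation:
joint[0] = (0.0000, 0.0000)  (base)
link 0: phi[0] = 90 = 90 deg
  cos(90 deg) = 0.0000, sin(90 deg) = 1.0000
  joint[1] = (0.0000, 0.0000) + 7.8 * (0.0000, 1.0000) = (0.0000 + 0.0000, 0.0000 + 7.8000) = (0.0000, 7.8000)
link 1: phi[1] = 90 + 70 = 160 deg
  cos(160 deg) = -0.9397, sin(160 deg) = 0.3420
  joint[2] = (0.0000, 7.8000) + 8.5 * (-0.9397, 0.3420) = (0.0000 + -7.9874, 7.8000 + 2.9072) = (-7.9874, 10.7072)
link 2: phi[2] = 90 + 70 + 10 = 170 deg
  cos(170 deg) = -0.9848, sin(170 deg) = 0.1736
  joint[3] = (-7.9874, 10.7072) + 11.5 * (-0.9848, 0.1736) = (-7.9874 + -11.3253, 10.7072 + 1.9970) = (-19.3127, 12.7041)
End effector: (-19.3127, 12.7041)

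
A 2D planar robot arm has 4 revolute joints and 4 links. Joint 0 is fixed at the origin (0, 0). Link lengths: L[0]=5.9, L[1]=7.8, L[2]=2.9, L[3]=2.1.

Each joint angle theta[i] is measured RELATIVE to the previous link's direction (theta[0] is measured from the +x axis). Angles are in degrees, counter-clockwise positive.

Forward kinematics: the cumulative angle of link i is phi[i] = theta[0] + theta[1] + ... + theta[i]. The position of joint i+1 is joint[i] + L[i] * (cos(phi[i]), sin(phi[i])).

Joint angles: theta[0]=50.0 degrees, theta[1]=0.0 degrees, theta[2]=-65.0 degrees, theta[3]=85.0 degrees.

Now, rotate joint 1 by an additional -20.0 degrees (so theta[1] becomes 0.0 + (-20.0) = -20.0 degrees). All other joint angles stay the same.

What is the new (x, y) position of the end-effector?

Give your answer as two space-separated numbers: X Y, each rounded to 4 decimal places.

joint[0] = (0.0000, 0.0000)  (base)
link 0: phi[0] = 50 = 50 deg
  cos(50 deg) = 0.6428, sin(50 deg) = 0.7660
  joint[1] = (0.0000, 0.0000) + 5.9 * (0.6428, 0.7660) = (0.0000 + 3.7924, 0.0000 + 4.5197) = (3.7924, 4.5197)
link 1: phi[1] = 50 + -20 = 30 deg
  cos(30 deg) = 0.8660, sin(30 deg) = 0.5000
  joint[2] = (3.7924, 4.5197) + 7.8 * (0.8660, 0.5000) = (3.7924 + 6.7550, 4.5197 + 3.9000) = (10.5474, 8.4197)
link 2: phi[2] = 50 + -20 + -65 = -35 deg
  cos(-35 deg) = 0.8192, sin(-35 deg) = -0.5736
  joint[3] = (10.5474, 8.4197) + 2.9 * (0.8192, -0.5736) = (10.5474 + 2.3755, 8.4197 + -1.6634) = (12.9230, 6.7563)
link 3: phi[3] = 50 + -20 + -65 + 85 = 50 deg
  cos(50 deg) = 0.6428, sin(50 deg) = 0.7660
  joint[4] = (12.9230, 6.7563) + 2.1 * (0.6428, 0.7660) = (12.9230 + 1.3499, 6.7563 + 1.6087) = (14.2728, 8.3650)
End effector: (14.2728, 8.3650)

Answer: 14.2728 8.3650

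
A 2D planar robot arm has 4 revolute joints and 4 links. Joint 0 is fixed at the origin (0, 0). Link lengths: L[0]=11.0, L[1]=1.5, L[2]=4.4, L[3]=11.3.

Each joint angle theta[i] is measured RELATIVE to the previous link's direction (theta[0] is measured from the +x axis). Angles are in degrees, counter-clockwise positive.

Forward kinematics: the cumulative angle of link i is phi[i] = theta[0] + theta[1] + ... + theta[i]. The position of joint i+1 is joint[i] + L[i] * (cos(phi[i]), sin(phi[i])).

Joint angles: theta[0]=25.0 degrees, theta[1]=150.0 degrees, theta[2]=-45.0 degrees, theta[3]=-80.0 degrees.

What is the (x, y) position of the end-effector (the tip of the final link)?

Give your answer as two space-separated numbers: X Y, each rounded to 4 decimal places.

joint[0] = (0.0000, 0.0000)  (base)
link 0: phi[0] = 25 = 25 deg
  cos(25 deg) = 0.9063, sin(25 deg) = 0.4226
  joint[1] = (0.0000, 0.0000) + 11 * (0.9063, 0.4226) = (0.0000 + 9.9694, 0.0000 + 4.6488) = (9.9694, 4.6488)
link 1: phi[1] = 25 + 150 = 175 deg
  cos(175 deg) = -0.9962, sin(175 deg) = 0.0872
  joint[2] = (9.9694, 4.6488) + 1.5 * (-0.9962, 0.0872) = (9.9694 + -1.4943, 4.6488 + 0.1307) = (8.4751, 4.7795)
link 2: phi[2] = 25 + 150 + -45 = 130 deg
  cos(130 deg) = -0.6428, sin(130 deg) = 0.7660
  joint[3] = (8.4751, 4.7795) + 4.4 * (-0.6428, 0.7660) = (8.4751 + -2.8283, 4.7795 + 3.3706) = (5.6468, 8.1501)
link 3: phi[3] = 25 + 150 + -45 + -80 = 50 deg
  cos(50 deg) = 0.6428, sin(50 deg) = 0.7660
  joint[4] = (5.6468, 8.1501) + 11.3 * (0.6428, 0.7660) = (5.6468 + 7.2635, 8.1501 + 8.6563) = (12.9103, 16.8064)
End effector: (12.9103, 16.8064)

Answer: 12.9103 16.8064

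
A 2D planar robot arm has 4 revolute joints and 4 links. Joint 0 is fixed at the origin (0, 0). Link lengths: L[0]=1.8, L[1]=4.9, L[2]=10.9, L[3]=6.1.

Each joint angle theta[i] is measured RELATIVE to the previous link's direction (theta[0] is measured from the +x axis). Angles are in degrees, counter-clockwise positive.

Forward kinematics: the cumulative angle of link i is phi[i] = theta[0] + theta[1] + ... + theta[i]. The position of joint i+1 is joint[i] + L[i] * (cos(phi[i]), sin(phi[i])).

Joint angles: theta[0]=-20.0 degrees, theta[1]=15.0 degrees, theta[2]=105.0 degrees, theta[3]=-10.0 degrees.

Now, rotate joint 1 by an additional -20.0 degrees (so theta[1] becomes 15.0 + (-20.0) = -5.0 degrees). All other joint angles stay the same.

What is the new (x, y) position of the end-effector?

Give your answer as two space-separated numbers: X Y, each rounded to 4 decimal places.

joint[0] = (0.0000, 0.0000)  (base)
link 0: phi[0] = -20 = -20 deg
  cos(-20 deg) = 0.9397, sin(-20 deg) = -0.3420
  joint[1] = (0.0000, 0.0000) + 1.8 * (0.9397, -0.3420) = (0.0000 + 1.6914, 0.0000 + -0.6156) = (1.6914, -0.6156)
link 1: phi[1] = -20 + -5 = -25 deg
  cos(-25 deg) = 0.9063, sin(-25 deg) = -0.4226
  joint[2] = (1.6914, -0.6156) + 4.9 * (0.9063, -0.4226) = (1.6914 + 4.4409, -0.6156 + -2.0708) = (6.1324, -2.6865)
link 2: phi[2] = -20 + -5 + 105 = 80 deg
  cos(80 deg) = 0.1736, sin(80 deg) = 0.9848
  joint[3] = (6.1324, -2.6865) + 10.9 * (0.1736, 0.9848) = (6.1324 + 1.8928, -2.6865 + 10.7344) = (8.0251, 8.0479)
link 3: phi[3] = -20 + -5 + 105 + -10 = 70 deg
  cos(70 deg) = 0.3420, sin(70 deg) = 0.9397
  joint[4] = (8.0251, 8.0479) + 6.1 * (0.3420, 0.9397) = (8.0251 + 2.0863, 8.0479 + 5.7321) = (10.1114, 13.7801)
End effector: (10.1114, 13.7801)

Answer: 10.1114 13.7801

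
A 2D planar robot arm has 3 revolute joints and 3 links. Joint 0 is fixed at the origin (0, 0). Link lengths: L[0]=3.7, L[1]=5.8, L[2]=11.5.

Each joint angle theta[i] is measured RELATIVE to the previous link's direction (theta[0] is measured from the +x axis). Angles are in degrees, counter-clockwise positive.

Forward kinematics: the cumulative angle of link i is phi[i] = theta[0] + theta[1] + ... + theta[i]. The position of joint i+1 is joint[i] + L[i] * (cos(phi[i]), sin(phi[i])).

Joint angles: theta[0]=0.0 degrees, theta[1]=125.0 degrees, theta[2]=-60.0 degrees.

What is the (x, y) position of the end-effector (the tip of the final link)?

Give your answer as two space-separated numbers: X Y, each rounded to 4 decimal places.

joint[0] = (0.0000, 0.0000)  (base)
link 0: phi[0] = 0 = 0 deg
  cos(0 deg) = 1.0000, sin(0 deg) = 0.0000
  joint[1] = (0.0000, 0.0000) + 3.7 * (1.0000, 0.0000) = (0.0000 + 3.7000, 0.0000 + 0.0000) = (3.7000, 0.0000)
link 1: phi[1] = 0 + 125 = 125 deg
  cos(125 deg) = -0.5736, sin(125 deg) = 0.8192
  joint[2] = (3.7000, 0.0000) + 5.8 * (-0.5736, 0.8192) = (3.7000 + -3.3267, 0.0000 + 4.7511) = (0.3733, 4.7511)
link 2: phi[2] = 0 + 125 + -60 = 65 deg
  cos(65 deg) = 0.4226, sin(65 deg) = 0.9063
  joint[3] = (0.3733, 4.7511) + 11.5 * (0.4226, 0.9063) = (0.3733 + 4.8601, 4.7511 + 10.4225) = (5.2334, 15.1736)
End effector: (5.2334, 15.1736)

Answer: 5.2334 15.1736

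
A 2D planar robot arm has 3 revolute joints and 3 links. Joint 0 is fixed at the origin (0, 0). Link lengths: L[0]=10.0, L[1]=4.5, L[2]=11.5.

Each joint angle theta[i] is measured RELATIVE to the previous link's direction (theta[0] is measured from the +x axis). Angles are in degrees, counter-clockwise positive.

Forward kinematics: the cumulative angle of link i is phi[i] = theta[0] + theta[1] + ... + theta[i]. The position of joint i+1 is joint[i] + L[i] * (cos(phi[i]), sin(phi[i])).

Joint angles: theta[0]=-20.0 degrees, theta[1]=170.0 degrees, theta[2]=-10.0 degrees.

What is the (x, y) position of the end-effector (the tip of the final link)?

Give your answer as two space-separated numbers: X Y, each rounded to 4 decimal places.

Answer: -3.3097 6.2219

Derivation:
joint[0] = (0.0000, 0.0000)  (base)
link 0: phi[0] = -20 = -20 deg
  cos(-20 deg) = 0.9397, sin(-20 deg) = -0.3420
  joint[1] = (0.0000, 0.0000) + 10 * (0.9397, -0.3420) = (0.0000 + 9.3969, 0.0000 + -3.4202) = (9.3969, -3.4202)
link 1: phi[1] = -20 + 170 = 150 deg
  cos(150 deg) = -0.8660, sin(150 deg) = 0.5000
  joint[2] = (9.3969, -3.4202) + 4.5 * (-0.8660, 0.5000) = (9.3969 + -3.8971, -3.4202 + 2.2500) = (5.4998, -1.1702)
link 2: phi[2] = -20 + 170 + -10 = 140 deg
  cos(140 deg) = -0.7660, sin(140 deg) = 0.6428
  joint[3] = (5.4998, -1.1702) + 11.5 * (-0.7660, 0.6428) = (5.4998 + -8.8095, -1.1702 + 7.3921) = (-3.3097, 6.2219)
End effector: (-3.3097, 6.2219)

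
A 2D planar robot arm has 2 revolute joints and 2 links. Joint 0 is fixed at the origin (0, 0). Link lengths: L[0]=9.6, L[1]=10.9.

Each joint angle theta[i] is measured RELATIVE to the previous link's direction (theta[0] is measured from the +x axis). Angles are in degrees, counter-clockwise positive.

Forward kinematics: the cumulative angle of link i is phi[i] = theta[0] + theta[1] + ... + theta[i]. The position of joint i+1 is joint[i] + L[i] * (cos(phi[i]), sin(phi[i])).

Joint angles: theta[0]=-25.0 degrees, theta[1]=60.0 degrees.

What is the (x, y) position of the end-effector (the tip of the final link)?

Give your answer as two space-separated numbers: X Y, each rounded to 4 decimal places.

Answer: 17.6293 2.1948

Derivation:
joint[0] = (0.0000, 0.0000)  (base)
link 0: phi[0] = -25 = -25 deg
  cos(-25 deg) = 0.9063, sin(-25 deg) = -0.4226
  joint[1] = (0.0000, 0.0000) + 9.6 * (0.9063, -0.4226) = (0.0000 + 8.7006, 0.0000 + -4.0571) = (8.7006, -4.0571)
link 1: phi[1] = -25 + 60 = 35 deg
  cos(35 deg) = 0.8192, sin(35 deg) = 0.5736
  joint[2] = (8.7006, -4.0571) + 10.9 * (0.8192, 0.5736) = (8.7006 + 8.9288, -4.0571 + 6.2520) = (17.6293, 2.1948)
End effector: (17.6293, 2.1948)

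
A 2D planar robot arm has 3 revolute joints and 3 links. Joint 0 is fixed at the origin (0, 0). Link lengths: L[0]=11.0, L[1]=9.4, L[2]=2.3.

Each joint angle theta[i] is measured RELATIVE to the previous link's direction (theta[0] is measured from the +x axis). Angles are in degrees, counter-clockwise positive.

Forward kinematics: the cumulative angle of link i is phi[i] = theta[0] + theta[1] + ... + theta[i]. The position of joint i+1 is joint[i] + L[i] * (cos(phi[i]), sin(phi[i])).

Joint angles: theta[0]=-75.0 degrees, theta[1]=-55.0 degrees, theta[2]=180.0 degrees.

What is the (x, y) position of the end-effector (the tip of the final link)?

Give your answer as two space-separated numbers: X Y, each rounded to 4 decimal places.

joint[0] = (0.0000, 0.0000)  (base)
link 0: phi[0] = -75 = -75 deg
  cos(-75 deg) = 0.2588, sin(-75 deg) = -0.9659
  joint[1] = (0.0000, 0.0000) + 11 * (0.2588, -0.9659) = (0.0000 + 2.8470, 0.0000 + -10.6252) = (2.8470, -10.6252)
link 1: phi[1] = -75 + -55 = -130 deg
  cos(-130 deg) = -0.6428, sin(-130 deg) = -0.7660
  joint[2] = (2.8470, -10.6252) + 9.4 * (-0.6428, -0.7660) = (2.8470 + -6.0422, -10.6252 + -7.2008) = (-3.1952, -17.8260)
link 2: phi[2] = -75 + -55 + 180 = 50 deg
  cos(50 deg) = 0.6428, sin(50 deg) = 0.7660
  joint[3] = (-3.1952, -17.8260) + 2.3 * (0.6428, 0.7660) = (-3.1952 + 1.4784, -17.8260 + 1.7619) = (-1.7168, -16.0641)
End effector: (-1.7168, -16.0641)

Answer: -1.7168 -16.0641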